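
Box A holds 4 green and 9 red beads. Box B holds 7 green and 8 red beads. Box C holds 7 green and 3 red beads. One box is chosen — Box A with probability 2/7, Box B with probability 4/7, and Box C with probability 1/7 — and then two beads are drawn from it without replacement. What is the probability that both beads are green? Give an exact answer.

277/1365

From Box A: P(both green) = (4/13)(3/12) = 1/13.
From Box B: P(both green) = (7/15)(6/14) = 1/5.
From Box C: P(both green) = (7/10)(6/9) = 7/15.
Total probability = (2/7)(1/13) + (4/7)(1/5) + (1/7)(7/15) = 277/1365.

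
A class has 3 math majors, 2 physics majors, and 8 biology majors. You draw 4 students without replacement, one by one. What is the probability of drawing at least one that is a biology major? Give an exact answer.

P(no biology majors) = 5/13 × 4/12 × 3/11 × 2/10 = 120/17160 = 1/143.
P(at least one) = 1 − 1/143 = 142/143.

142/143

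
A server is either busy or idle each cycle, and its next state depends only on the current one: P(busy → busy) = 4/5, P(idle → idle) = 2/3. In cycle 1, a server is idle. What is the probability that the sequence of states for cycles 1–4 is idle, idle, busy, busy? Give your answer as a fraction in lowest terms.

8/45

Cycle 1 is given. For each transition, use the conditional probability from the current state:
P(idle | idle) = 2/3; P(busy | idle) = 1/3; P(busy | busy) = 4/5.
P = 2/3 × 1/3 × 4/5 = 8/45.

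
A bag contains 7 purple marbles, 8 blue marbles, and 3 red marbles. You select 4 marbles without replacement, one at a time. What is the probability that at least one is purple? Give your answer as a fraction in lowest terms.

P(no purple) = 11/18 × 10/17 × 9/16 × 8/15 = 7920/73440 = 11/102.
P(at least one) = 1 − 11/102 = 91/102.

91/102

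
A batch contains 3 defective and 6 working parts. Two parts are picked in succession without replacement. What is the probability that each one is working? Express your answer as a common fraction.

5/12

P = 6/9 × 5/8 = 30/72 = 5/12.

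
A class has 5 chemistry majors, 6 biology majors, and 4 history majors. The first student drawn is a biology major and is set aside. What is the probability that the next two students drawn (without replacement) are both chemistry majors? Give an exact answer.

10/91

After the first draw, 5 of the remaining 14 students are chemistry majors.
P = 5/14 × 4/13 = 20/182 = 10/91.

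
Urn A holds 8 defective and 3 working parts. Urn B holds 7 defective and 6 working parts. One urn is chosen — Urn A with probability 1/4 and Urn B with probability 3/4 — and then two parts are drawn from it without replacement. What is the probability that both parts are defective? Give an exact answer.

From Urn A: P(both defective) = (8/11)(7/10) = 28/55.
From Urn B: P(both defective) = (7/13)(6/12) = 7/26.
Total probability = (1/4)(28/55) + (3/4)(7/26) = 1883/5720.

1883/5720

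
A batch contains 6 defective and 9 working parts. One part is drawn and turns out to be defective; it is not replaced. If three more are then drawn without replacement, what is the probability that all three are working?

3/13

After the first draw, 9 of the remaining 14 parts are working.
P = 9/14 × 8/13 × 7/12 = 504/2184 = 3/13.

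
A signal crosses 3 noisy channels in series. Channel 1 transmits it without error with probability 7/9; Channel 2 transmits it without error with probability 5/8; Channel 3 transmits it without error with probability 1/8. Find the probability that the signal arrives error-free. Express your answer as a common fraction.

35/576

Each stage is reached only if all earlier stages succeed, so
P = 7/9 × 5/8 × 1/8 = 35/576.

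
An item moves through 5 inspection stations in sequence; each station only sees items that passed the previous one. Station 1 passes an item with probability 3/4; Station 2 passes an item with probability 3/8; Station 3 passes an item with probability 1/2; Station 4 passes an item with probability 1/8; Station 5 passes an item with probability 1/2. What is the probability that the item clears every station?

Multiplying along the chain,
P = 3/4 × 3/8 × 1/2 × 1/8 × 1/2 = 9/1024.

9/1024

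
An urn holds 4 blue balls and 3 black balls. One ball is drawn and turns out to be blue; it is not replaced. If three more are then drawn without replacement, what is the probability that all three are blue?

1/20

After the first draw, 3 of the remaining 6 balls are blue.
P = 3/6 × 2/5 × 1/4 = 6/120 = 1/20.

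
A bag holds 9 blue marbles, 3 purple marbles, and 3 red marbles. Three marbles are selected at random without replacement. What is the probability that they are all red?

1/455

P(every draw is red) = 3/15 × 2/14 × 1/13 = 6/2730 = 1/455.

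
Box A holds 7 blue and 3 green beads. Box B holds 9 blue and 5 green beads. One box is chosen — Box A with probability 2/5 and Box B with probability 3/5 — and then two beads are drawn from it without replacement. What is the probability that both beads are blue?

2894/6825

From Box A: P(both blue) = (7/10)(6/9) = 7/15.
From Box B: P(both blue) = (9/14)(8/13) = 36/91.
Total probability = (2/5)(7/15) + (3/5)(36/91) = 2894/6825.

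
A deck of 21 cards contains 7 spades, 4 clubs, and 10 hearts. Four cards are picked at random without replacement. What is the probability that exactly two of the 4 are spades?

91/285

One ordering (spades drawn first) has probability 7/21 × 6/20 × 14/19 × 13/18 = 7644/143640 = 91/1710.
There are C(4,2) = 6 such orderings, each equally likely, so P = 6 × 91/1710 = 91/285.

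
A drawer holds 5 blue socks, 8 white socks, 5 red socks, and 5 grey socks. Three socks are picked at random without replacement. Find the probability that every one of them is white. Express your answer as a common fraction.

8/253

P(every draw is white) = 8/23 × 7/22 × 6/21 = 336/10626 = 8/253.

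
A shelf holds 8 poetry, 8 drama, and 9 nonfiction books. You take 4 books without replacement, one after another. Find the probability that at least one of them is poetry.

P(no poetry) = 17/25 × 16/24 × 15/23 × 14/22 = 57120/303600 = 238/1265.
P(at least one) = 1 − 238/1265 = 1027/1265.

1027/1265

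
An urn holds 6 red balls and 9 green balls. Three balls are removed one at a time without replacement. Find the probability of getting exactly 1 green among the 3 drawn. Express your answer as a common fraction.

One ordering (green drawn first) has probability 9/15 × 6/14 × 5/13 = 270/2730 = 9/91.
There are C(3,1) = 3 such orderings, each equally likely, so P = 3 × 9/91 = 27/91.

27/91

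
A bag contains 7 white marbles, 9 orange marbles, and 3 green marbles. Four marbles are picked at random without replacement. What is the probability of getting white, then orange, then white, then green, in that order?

63/5168

Chain rule:
P = 7/19 × 9/18 × 6/17 × 3/16 = 1134/93024 = 63/5168.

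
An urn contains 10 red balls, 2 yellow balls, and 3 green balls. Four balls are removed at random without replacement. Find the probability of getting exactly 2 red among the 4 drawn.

30/91

One ordering (red drawn first) has probability 10/15 × 9/14 × 5/13 × 4/12 = 1800/32760 = 5/91.
There are C(4,2) = 6 such orderings, each equally likely, so P = 6 × 5/91 = 30/91.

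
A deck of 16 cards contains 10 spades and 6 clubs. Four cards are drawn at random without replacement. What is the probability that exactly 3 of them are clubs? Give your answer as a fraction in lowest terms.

One ordering (clubs drawn first) has probability 6/16 × 5/15 × 4/14 × 10/13 = 1200/43680 = 5/182.
There are C(4,3) = 4 such orderings, each equally likely, so P = 4 × 5/182 = 10/91.

10/91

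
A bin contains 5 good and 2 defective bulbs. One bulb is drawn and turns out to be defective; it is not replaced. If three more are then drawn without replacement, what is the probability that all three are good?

After the first draw, 5 of the remaining 6 bulbs are good.
P = 5/6 × 4/5 × 3/4 = 60/120 = 1/2.

1/2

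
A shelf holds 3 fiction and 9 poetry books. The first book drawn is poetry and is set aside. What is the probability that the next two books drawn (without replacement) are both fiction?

3/55

With the first book removed, 3 fiction remain out of 11.
P = 3/11 × 2/10 = 6/110 = 3/55.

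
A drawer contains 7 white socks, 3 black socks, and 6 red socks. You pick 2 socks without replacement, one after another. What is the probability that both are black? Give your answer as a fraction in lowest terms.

P(every draw is black) = 3/16 × 2/15 = 6/240 = 1/40.

1/40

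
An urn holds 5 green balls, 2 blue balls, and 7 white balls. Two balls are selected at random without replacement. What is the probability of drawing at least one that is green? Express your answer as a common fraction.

55/91

P(no green) = 9/14 × 8/13 = 72/182 = 36/91.
P(at least one) = 1 − 36/91 = 55/91.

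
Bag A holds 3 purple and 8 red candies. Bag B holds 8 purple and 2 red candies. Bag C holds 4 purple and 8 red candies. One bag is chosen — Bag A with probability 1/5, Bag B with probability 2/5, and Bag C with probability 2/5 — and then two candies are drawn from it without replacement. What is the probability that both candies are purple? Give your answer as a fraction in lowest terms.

733/2475

From Bag A: P(both purple) = (3/11)(2/10) = 3/55.
From Bag B: P(both purple) = (8/10)(7/9) = 28/45.
From Bag C: P(both purple) = (4/12)(3/11) = 1/11.
Total probability = (1/5)(3/55) + (2/5)(28/45) + (2/5)(1/11) = 733/2475.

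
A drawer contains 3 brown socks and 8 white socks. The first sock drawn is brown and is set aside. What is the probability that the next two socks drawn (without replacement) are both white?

28/45

With the first sock removed, 8 white remain out of 10.
P = 8/10 × 7/9 = 56/90 = 28/45.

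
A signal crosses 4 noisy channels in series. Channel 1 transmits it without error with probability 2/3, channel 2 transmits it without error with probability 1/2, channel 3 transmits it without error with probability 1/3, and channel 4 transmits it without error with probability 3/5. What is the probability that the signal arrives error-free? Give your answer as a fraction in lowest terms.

Each stage is reached only if all earlier stages succeed, so
P = 2/3 × 1/2 × 1/3 × 3/5 = 6/90 = 1/15.

1/15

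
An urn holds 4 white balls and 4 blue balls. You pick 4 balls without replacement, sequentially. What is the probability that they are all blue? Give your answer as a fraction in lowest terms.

P(all blue) = 4/8 × 3/7 × 2/6 × 1/5 = 24/1680 = 1/70.

1/70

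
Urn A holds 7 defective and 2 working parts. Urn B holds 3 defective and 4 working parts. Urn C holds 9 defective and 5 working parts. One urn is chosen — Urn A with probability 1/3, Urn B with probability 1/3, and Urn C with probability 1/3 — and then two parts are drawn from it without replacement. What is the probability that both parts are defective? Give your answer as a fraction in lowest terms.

175/468

From Urn A: P(both defective) = (7/9)(6/8) = 7/12.
From Urn B: P(both defective) = (3/7)(2/6) = 1/7.
From Urn C: P(both defective) = (9/14)(8/13) = 36/91.
Total probability = (1/3)(7/12) + (1/3)(1/7) + (1/3)(36/91) = 175/468.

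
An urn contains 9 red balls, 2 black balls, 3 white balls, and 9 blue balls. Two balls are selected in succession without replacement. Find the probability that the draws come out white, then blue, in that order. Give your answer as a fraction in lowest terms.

27/506

Multiply the probability of each draw given the previous ones:
P = 3/23 × 9/22 = 27/506.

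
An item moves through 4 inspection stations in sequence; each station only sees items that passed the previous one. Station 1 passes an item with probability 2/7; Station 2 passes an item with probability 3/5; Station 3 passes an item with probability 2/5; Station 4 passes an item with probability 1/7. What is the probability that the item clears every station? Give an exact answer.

12/1225

Each stage is reached only if all earlier stages succeed, so
P = 2/7 × 3/5 × 2/5 × 1/7 = 12/1225.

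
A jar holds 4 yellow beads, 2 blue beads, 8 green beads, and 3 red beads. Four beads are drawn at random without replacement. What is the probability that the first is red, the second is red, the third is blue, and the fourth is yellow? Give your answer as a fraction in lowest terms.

1/1190

Each draw changes the counts, so multiply the conditional probabilities along the sequence:
P = 3/17 × 2/16 × 2/15 × 4/14 = 48/57120 = 1/1190.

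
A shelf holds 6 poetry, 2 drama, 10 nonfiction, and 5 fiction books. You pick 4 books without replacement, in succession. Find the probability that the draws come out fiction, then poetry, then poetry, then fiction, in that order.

5/1771

Multiply the probability of each draw given the previous ones:
P = 5/23 × 6/22 × 5/21 × 4/20 = 600/212520 = 5/1771.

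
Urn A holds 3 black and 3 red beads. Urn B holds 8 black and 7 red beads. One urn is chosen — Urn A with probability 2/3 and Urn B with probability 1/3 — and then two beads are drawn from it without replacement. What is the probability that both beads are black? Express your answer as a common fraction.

2/9

From Urn A: P(both black) = (3/6)(2/5) = 1/5.
From Urn B: P(both black) = (8/15)(7/14) = 4/15.
Total probability = (2/3)(1/5) + (1/3)(4/15) = 2/9.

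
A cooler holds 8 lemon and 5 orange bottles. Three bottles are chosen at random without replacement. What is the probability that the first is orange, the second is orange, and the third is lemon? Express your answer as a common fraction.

40/429

Multiply the probability of each draw given the previous ones:
P = 5/13 × 4/12 × 8/11 = 160/1716 = 40/429.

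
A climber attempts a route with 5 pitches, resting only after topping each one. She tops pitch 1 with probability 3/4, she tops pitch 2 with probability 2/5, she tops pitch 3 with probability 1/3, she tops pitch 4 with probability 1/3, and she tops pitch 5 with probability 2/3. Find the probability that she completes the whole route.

The events are sequential, so multiply the conditional probabilities:
P = 3/4 × 2/5 × 1/3 × 1/3 × 2/3 = 12/540 = 1/45.

1/45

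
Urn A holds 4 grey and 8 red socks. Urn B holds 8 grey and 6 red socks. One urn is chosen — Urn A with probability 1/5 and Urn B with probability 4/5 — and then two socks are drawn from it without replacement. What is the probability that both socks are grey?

189/715

From Urn A: P(both grey) = (4/12)(3/11) = 1/11.
From Urn B: P(both grey) = (8/14)(7/13) = 4/13.
Total probability = (1/5)(1/11) + (4/5)(4/13) = 189/715.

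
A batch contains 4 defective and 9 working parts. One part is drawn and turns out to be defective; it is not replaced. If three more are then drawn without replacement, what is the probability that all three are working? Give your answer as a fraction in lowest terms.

21/55

With the first part removed, 9 working remain out of 12.
P = 9/12 × 8/11 × 7/10 = 504/1320 = 21/55.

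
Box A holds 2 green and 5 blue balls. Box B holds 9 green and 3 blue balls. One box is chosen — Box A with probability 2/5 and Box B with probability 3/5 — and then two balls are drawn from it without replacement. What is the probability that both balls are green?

80/231

From Box A: P(both green) = (2/7)(1/6) = 1/21.
From Box B: P(both green) = (9/12)(8/11) = 6/11.
Total probability = (2/5)(1/21) + (3/5)(6/11) = 80/231.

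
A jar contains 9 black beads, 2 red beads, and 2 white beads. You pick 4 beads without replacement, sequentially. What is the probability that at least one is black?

714/715

P(no black) = 4/13 × 3/12 × 2/11 × 1/10 = 24/17160 = 1/715.
P(at least one) = 1 − 1/715 = 714/715.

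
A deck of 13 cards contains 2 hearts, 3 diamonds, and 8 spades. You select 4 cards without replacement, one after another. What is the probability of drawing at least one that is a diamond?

101/143

P(no diamonds) = 10/13 × 9/12 × 8/11 × 7/10 = 5040/17160 = 42/143.
P(at least one) = 1 − 42/143 = 101/143.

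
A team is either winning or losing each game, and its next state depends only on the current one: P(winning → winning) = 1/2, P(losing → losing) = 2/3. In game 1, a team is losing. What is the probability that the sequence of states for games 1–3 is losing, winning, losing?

1/6

Game 1 is given. For each transition, use the conditional probability from the current state:
P(winning | losing) = 1/3; P(losing | winning) = 1/2.
P = 1/3 × 1/2 = 1/6.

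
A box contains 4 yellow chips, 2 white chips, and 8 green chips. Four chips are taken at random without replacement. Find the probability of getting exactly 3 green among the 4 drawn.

48/143

One ordering (green drawn first) has probability 8/14 × 7/13 × 6/12 × 6/11 = 2016/24024 = 12/143.
There are C(4,3) = 4 such orderings, each equally likely, so P = 4 × 12/143 = 48/143.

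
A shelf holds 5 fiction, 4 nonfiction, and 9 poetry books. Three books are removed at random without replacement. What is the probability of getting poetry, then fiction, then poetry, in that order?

Chain rule:
P = 9/18 × 5/17 × 8/16 = 360/4896 = 5/68.

5/68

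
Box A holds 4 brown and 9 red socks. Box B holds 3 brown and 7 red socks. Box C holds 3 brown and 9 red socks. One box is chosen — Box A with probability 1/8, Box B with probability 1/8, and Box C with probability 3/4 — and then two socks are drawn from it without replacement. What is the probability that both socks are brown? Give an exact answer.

893/17160

From Box A: P(both brown) = (4/13)(3/12) = 1/13.
From Box B: P(both brown) = (3/10)(2/9) = 1/15.
From Box C: P(both brown) = (3/12)(2/11) = 1/22.
Total probability = (1/8)(1/13) + (1/8)(1/15) + (3/4)(1/22) = 893/17160.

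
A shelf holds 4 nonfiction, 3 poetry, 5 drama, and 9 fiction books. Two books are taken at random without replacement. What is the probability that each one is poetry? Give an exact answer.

1/70

P(every draw is poetry) = 3/21 × 2/20 = 6/420 = 1/70.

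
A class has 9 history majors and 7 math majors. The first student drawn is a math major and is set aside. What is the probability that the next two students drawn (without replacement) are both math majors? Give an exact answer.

1/7

After the first draw, 6 of the remaining 15 students are math majors.
P = 6/15 × 5/14 = 30/210 = 1/7.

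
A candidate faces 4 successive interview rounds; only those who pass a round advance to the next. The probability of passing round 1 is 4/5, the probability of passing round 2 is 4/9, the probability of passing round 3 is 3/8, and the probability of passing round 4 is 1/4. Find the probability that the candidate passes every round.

Multiplying along the chain,
P = 4/5 × 4/9 × 3/8 × 1/4 = 48/1440 = 1/30.

1/30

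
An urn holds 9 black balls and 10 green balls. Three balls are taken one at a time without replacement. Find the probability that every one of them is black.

P = 9/19 × 8/18 × 7/17 = 504/5814 = 28/323.

28/323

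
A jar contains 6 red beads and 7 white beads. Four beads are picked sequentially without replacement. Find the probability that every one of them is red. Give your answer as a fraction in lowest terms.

3/143

P(every draw is red) = 6/13 × 5/12 × 4/11 × 3/10 = 360/17160 = 3/143.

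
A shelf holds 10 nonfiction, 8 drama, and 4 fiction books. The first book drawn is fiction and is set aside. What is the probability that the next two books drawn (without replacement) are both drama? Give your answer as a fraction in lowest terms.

With the first book removed, 8 drama remain out of 21.
P = 8/21 × 7/20 = 56/420 = 2/15.

2/15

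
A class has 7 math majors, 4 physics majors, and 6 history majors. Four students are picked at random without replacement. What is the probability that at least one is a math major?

P(no math majors) = 10/17 × 9/16 × 8/15 × 7/14 = 5040/57120 = 3/34.
P(at least one) = 1 − 3/34 = 31/34.

31/34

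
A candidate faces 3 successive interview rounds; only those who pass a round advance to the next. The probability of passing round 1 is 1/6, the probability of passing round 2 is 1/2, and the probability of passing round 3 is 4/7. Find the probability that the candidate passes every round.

Multiplying along the chain,
P = 1/6 × 1/2 × 4/7 = 4/84 = 1/21.

1/21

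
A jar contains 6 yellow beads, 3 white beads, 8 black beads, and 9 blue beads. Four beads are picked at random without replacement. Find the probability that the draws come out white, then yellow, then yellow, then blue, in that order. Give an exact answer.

Chain rule:
P = 3/26 × 6/25 × 5/24 × 9/23 = 810/358800 = 27/11960.

27/11960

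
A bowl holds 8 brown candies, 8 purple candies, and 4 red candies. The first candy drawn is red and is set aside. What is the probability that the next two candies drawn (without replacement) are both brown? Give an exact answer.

28/171

With the first candy removed, 8 brown remain out of 19.
P = 8/19 × 7/18 = 56/342 = 28/171.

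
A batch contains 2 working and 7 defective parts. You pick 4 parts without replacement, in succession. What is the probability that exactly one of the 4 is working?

One ordering (working drawn first) has probability 2/9 × 7/8 × 6/7 × 5/6 = 420/3024 = 5/36.
There are C(4,1) = 4 such orderings, each equally likely, so P = 4 × 5/36 = 5/9.

5/9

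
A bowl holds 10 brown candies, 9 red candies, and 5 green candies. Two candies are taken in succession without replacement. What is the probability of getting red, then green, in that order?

Multiply the probability of each draw given the previous ones:
P = 9/24 × 5/23 = 45/552 = 15/184.

15/184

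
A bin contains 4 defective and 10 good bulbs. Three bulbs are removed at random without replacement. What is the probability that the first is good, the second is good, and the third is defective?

Chain rule:
P = 10/14 × 9/13 × 4/12 = 360/2184 = 15/91.

15/91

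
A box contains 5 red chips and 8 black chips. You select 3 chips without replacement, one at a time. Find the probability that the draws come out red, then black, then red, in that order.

40/429

Multiply the probability of each draw given the previous ones:
P = 5/13 × 8/12 × 4/11 = 160/1716 = 40/429.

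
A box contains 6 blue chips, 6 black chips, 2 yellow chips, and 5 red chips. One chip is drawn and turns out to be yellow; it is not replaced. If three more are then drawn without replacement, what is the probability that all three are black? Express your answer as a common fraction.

With the first chip removed, 6 black remain out of 18.
P = 6/18 × 5/17 × 4/16 = 120/4896 = 5/204.

5/204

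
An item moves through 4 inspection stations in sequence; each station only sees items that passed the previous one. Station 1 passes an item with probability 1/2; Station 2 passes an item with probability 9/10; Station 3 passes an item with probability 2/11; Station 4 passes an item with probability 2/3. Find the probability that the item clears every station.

3/55

The events are sequential, so multiply the conditional probabilities:
P = 1/2 × 9/10 × 2/11 × 2/3 = 36/660 = 3/55.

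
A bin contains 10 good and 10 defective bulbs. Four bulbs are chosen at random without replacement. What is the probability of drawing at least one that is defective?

309/323

P(no defective) = 10/20 × 9/19 × 8/18 × 7/17 = 5040/116280 = 14/323.
P(at least one) = 1 − 14/323 = 309/323.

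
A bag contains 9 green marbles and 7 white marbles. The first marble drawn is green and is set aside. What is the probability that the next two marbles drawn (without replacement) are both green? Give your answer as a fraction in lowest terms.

4/15

After the first draw, 8 of the remaining 15 marbles are green.
P = 8/15 × 7/14 = 56/210 = 4/15.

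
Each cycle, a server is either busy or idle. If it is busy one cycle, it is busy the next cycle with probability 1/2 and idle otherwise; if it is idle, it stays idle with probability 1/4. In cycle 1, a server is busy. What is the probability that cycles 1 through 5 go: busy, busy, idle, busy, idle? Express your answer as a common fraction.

3/32

Cycle 1 is given. For each transition, use the conditional probability from the current state:
P(busy | busy) = 1/2; P(idle | busy) = 1/2; P(busy | idle) = 3/4; P(idle | busy) = 1/2.
P = 1/2 × 1/2 × 3/4 × 1/2 = 3/32.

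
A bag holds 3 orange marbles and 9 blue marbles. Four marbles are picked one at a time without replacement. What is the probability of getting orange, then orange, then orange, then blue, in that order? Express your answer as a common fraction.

Each draw changes the counts, so multiply the conditional probabilities along the sequence:
P = 3/12 × 2/11 × 1/10 × 9/9 = 54/11880 = 1/220.

1/220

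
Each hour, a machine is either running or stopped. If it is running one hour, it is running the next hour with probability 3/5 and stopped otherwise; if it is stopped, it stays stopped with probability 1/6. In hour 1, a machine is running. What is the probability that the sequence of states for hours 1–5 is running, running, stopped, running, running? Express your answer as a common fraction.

Hour 1 is given. For each transition, use the conditional probability from the current state:
P(running | running) = 3/5; P(stopped | running) = 2/5; P(running | stopped) = 5/6; P(running | running) = 3/5.
P = 3/5 × 2/5 × 5/6 × 3/5 = 90/750 = 3/25.

3/25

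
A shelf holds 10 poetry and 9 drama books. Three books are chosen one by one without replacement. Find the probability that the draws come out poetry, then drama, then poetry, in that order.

45/323

Each draw changes the counts, so multiply the conditional probabilities along the sequence:
P = 10/19 × 9/18 × 9/17 = 810/5814 = 45/323.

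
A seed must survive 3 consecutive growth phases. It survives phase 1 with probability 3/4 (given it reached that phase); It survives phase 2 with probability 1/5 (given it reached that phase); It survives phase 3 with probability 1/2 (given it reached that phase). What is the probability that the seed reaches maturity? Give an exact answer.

3/40

Multiplying along the chain,
P = 3/4 × 1/5 × 1/2 = 3/40.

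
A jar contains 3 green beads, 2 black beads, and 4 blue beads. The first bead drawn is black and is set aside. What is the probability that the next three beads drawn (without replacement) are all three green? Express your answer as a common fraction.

1/56

After the first draw, 3 of the remaining 8 beads are green.
P = 3/8 × 2/7 × 1/6 = 6/336 = 1/56.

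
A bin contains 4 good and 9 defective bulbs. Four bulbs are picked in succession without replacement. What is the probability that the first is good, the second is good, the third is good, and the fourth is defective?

9/715

Multiply the probability of each draw given the previous ones:
P = 4/13 × 3/12 × 2/11 × 9/10 = 216/17160 = 9/715.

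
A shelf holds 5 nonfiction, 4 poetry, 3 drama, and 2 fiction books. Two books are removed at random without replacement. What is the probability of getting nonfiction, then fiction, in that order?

Multiply the probability of each draw given the previous ones:
P = 5/14 × 2/13 = 10/182 = 5/91.

5/91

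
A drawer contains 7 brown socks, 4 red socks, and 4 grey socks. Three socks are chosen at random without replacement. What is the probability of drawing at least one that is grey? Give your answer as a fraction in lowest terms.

P(no grey) = 11/15 × 10/14 × 9/13 = 990/2730 = 33/91.
P(at least one) = 1 − 33/91 = 58/91.

58/91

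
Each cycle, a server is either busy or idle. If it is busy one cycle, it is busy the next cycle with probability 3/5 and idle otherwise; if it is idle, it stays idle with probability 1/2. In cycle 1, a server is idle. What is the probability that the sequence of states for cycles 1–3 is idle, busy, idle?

1/5

Cycle 1 is given. For each transition, use the conditional probability from the current state:
P(busy | idle) = 1/2; P(idle | busy) = 2/5.
P = 1/2 × 2/5 = 2/10 = 1/5.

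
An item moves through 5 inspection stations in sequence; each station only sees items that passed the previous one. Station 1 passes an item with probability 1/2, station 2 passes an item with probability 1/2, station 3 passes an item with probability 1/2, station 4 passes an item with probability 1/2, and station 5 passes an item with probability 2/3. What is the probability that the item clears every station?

1/24

Multiplying along the chain,
P = 1/2 × 1/2 × 1/2 × 1/2 × 2/3 = 2/48 = 1/24.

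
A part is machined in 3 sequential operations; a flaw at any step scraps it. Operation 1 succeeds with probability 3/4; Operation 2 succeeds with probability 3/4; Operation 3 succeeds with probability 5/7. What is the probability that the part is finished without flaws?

45/112

Multiplying along the chain,
P = 3/4 × 3/4 × 5/7 = 45/112.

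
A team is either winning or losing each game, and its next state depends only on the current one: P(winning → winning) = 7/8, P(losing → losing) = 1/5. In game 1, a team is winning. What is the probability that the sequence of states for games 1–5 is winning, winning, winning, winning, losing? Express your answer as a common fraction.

343/4096

Game 1 is given. For each transition, use the conditional probability from the current state:
P(winning | winning) = 7/8; P(winning | winning) = 7/8; P(winning | winning) = 7/8; P(losing | winning) = 1/8.
P = 7/8 × 7/8 × 7/8 × 1/8 = 343/4096.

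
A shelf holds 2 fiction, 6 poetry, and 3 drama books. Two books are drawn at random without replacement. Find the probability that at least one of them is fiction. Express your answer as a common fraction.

19/55

P(no fiction) = 9/11 × 8/10 = 72/110 = 36/55.
P(at least one) = 1 − 36/55 = 19/55.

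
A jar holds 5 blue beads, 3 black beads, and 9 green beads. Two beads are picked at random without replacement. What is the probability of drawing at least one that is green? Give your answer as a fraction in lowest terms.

27/34

P(no green) = 8/17 × 7/16 = 56/272 = 7/34.
P(at least one) = 1 − 7/34 = 27/34.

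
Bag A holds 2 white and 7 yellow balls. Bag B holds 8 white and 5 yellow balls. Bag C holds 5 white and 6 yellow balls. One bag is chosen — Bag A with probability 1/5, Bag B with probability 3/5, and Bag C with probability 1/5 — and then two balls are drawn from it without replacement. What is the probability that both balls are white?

6623/25740

From Bag A: P(both white) = (2/9)(1/8) = 1/36.
From Bag B: P(both white) = (8/13)(7/12) = 14/39.
From Bag C: P(both white) = (5/11)(4/10) = 2/11.
Total probability = (1/5)(1/36) + (3/5)(14/39) + (1/5)(2/11) = 6623/25740.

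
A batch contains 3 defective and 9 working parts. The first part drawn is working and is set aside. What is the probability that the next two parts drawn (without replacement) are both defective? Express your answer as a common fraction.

3/55

With the first part removed, 3 defective remain out of 11.
P = 3/11 × 2/10 = 6/110 = 3/55.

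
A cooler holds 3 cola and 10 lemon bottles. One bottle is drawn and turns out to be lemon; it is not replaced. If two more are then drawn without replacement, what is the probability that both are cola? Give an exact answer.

After the first draw, 3 of the remaining 12 bottles are cola.
P = 3/12 × 2/11 = 6/132 = 1/22.

1/22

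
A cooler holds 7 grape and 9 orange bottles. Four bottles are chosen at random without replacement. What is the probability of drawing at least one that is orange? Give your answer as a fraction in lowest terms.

P(no orange) = 7/16 × 6/15 × 5/14 × 4/13 = 840/43680 = 1/52.
P(at least one) = 1 − 1/52 = 51/52.

51/52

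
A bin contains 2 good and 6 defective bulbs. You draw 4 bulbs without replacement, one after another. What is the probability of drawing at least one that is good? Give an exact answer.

11/14

P(no good) = 6/8 × 5/7 × 4/6 × 3/5 = 360/1680 = 3/14.
P(at least one) = 1 − 3/14 = 11/14.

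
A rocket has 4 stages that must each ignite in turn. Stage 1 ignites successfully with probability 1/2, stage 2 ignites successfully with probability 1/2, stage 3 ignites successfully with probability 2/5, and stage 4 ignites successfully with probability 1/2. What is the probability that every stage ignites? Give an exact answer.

Multiplying along the chain,
P = 1/2 × 1/2 × 2/5 × 1/2 = 2/40 = 1/20.

1/20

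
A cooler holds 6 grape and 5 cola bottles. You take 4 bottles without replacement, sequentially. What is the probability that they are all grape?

P = 6/11 × 5/10 × 4/9 × 3/8 = 360/7920 = 1/22.

1/22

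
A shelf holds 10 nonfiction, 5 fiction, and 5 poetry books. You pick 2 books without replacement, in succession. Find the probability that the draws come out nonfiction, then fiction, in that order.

5/38

Chain rule:
P = 10/20 × 5/19 = 50/380 = 5/38.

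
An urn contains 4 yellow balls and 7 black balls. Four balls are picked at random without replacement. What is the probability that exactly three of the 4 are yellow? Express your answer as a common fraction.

One ordering (yellow drawn first) has probability 4/11 × 3/10 × 2/9 × 7/8 = 168/7920 = 7/330.
There are C(4,3) = 4 such orderings, each equally likely, so P = 4 × 7/330 = 14/165.

14/165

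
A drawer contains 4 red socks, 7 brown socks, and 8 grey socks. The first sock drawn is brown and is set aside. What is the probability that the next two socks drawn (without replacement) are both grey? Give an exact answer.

With the first sock removed, 8 grey remain out of 18.
P = 8/18 × 7/17 = 56/306 = 28/153.

28/153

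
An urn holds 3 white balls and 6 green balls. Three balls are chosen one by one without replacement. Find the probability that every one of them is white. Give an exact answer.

P(every draw is white) = 3/9 × 2/8 × 1/7 = 6/504 = 1/84.

1/84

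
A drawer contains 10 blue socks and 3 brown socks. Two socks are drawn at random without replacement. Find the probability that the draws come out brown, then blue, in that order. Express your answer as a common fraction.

Multiply the probability of each draw given the previous ones:
P = 3/13 × 10/12 = 30/156 = 5/26.

5/26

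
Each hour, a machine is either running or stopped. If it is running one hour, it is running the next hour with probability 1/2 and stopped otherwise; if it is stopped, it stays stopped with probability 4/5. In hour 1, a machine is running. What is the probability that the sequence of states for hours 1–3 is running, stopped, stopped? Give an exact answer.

2/5

Hour 1 is given. For each transition, use the conditional probability from the current state:
P(stopped | running) = 1/2; P(stopped | stopped) = 4/5.
P = 1/2 × 4/5 = 4/10 = 2/5.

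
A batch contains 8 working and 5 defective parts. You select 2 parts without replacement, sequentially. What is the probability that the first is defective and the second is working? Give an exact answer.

10/39

Chain rule:
P = 5/13 × 8/12 = 40/156 = 10/39.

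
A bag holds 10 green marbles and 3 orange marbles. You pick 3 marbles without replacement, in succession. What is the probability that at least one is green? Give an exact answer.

285/286

P(no green) = 3/13 × 2/12 × 1/11 = 6/1716 = 1/286.
P(at least one) = 1 − 1/286 = 285/286.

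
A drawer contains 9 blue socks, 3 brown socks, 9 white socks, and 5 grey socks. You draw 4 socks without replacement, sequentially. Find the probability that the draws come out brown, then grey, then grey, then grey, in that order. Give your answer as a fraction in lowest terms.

3/5980

Each draw changes the counts, so multiply the conditional probabilities along the sequence:
P = 3/26 × 5/25 × 4/24 × 3/23 = 180/358800 = 3/5980.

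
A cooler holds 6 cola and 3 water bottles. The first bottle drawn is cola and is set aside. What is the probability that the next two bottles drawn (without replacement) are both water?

After the first draw, 3 of the remaining 8 bottles are water.
P = 3/8 × 2/7 = 6/56 = 3/28.

3/28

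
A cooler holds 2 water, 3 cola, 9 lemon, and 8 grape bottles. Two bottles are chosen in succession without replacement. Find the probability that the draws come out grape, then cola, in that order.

4/77

Each draw changes the counts, so multiply the conditional probabilities along the sequence:
P = 8/22 × 3/21 = 24/462 = 4/77.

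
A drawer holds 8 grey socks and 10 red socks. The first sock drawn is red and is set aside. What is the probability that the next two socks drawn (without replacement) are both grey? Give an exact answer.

7/34

After the first draw, 8 of the remaining 17 socks are grey.
P = 8/17 × 7/16 = 56/272 = 7/34.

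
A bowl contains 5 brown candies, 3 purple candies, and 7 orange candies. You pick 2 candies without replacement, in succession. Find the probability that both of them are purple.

1/35

P(all purple) = 3/15 × 2/14 = 6/210 = 1/35.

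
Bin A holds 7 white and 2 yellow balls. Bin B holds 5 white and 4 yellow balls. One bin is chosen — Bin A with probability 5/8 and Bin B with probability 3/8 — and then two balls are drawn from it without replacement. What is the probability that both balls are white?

From Bin A: P(both white) = (7/9)(6/8) = 7/12.
From Bin B: P(both white) = (5/9)(4/8) = 5/18.
Total probability = (5/8)(7/12) + (3/8)(5/18) = 15/32.

15/32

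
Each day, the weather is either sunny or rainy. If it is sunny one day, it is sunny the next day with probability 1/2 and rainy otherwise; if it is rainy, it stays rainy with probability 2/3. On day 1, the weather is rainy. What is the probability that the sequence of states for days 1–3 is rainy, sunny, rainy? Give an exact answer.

1/6

Day 1 is given. For each transition, use the conditional probability from the current state:
P(sunny | rainy) = 1/3; P(rainy | sunny) = 1/2.
P = 1/3 × 1/2 = 1/6.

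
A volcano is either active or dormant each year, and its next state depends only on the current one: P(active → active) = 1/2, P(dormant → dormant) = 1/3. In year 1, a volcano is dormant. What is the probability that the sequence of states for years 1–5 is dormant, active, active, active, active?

Year 1 is given. For each transition, use the conditional probability from the current state:
P(active | dormant) = 2/3; P(active | active) = 1/2; P(active | active) = 1/2; P(active | active) = 1/2.
P = 2/3 × 1/2 × 1/2 × 1/2 = 2/24 = 1/12.

1/12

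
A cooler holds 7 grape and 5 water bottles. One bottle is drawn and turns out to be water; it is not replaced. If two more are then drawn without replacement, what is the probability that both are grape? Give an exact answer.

21/55

After the first draw, 7 of the remaining 11 bottles are grape.
P = 7/11 × 6/10 = 42/110 = 21/55.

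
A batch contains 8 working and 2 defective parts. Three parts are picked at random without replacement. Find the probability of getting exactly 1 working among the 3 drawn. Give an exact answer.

One ordering (working drawn first) has probability 8/10 × 2/9 × 1/8 = 16/720 = 1/45.
There are C(3,1) = 3 such orderings, each equally likely, so P = 3 × 1/45 = 1/15.

1/15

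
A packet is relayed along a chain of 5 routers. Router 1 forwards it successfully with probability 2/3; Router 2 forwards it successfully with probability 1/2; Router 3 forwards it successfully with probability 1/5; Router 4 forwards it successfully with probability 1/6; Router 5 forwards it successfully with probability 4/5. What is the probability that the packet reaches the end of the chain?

The events are sequential, so multiply the conditional probabilities:
P = 2/3 × 1/2 × 1/5 × 1/6 × 4/5 = 8/900 = 2/225.

2/225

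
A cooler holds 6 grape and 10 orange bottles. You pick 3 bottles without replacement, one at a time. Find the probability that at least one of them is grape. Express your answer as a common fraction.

11/14

P(no grape) = 10/16 × 9/15 × 8/14 = 720/3360 = 3/14.
P(at least one) = 1 − 3/14 = 11/14.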